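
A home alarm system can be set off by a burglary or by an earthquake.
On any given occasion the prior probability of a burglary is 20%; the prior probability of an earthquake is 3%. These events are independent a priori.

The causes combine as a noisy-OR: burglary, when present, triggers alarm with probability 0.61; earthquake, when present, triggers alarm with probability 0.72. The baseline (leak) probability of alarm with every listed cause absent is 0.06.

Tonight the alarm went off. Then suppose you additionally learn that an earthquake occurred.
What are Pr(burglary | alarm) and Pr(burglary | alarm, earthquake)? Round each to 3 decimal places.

Under noisy-OR, P(alarm | causes) = 1 − (1−0.06)·∏(1−qᵢ) over the active causes.
Numerator (weight on configurations with burglary): 0.122880 + 0.005384 = 0.128264
The normalizing constant is 0.06·0.8·0.97 + 0.7368·0.8·0.03 + 0.6334·0.2·0.97 + 0.897352·0.2·0.03 = 0.192507
P(burglary | alarm) = 0.128264/0.192507 ≈ 0.666

Now also conditioning on earthquake=true:
P(alarm | earthquake) = 0.7368*0.8 + 0.897352*0.2 = 0.589440 + 0.179470 = 0.768910
Of this, 0.179470 comes from 0.897352*0.2 (the burglary=true cases).
So P(burglary | alarm, earthquake) = 0.179470/0.768910 ≈ 0.233.
— earthquake explains away the evidence for burglary.

Pr(burglary | alarm) ≈ 0.666; Pr(burglary | alarm, earthquake) ≈ 0.233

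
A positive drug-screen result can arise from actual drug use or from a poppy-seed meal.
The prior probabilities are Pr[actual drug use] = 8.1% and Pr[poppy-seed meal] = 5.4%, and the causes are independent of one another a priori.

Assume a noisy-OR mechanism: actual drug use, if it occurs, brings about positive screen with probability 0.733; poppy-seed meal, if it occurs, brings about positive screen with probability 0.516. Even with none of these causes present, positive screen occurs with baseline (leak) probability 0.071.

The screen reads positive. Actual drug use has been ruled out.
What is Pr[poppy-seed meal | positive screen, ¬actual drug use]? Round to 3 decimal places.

Pr[poppy-seed meal | positive screen, ¬actual drug use] ≈ 0.307

Under noisy-OR, P(positive screen | causes) = 1 − (1−0.071)·∏(1−qᵢ) over the active causes.
By total probability over both values of poppy-seed meal:
  P(positive screen | ¬actual drug use) = 0.071×0.946 + 0.550364×0.054
        = 0.067166 + 0.029720 = 0.096886
Keeping only the poppy-seed meal-present terms gives 0.029720, so
  P(poppy-seed meal | positive screen, ¬actual drug use) = 0.029720 / 0.096886 ≈ 0.307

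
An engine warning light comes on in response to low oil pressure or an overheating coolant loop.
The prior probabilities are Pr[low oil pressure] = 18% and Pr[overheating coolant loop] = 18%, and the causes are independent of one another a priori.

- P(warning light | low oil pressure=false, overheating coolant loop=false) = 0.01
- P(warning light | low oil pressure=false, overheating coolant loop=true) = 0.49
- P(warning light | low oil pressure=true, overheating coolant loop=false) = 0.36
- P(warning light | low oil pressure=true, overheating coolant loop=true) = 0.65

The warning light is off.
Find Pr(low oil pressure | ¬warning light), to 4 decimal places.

P(¬warning light) = 0.99*0.82*0.82 + 0.51*0.82*0.18 + 0.64*0.18*0.82 + 0.35*0.18*0.18 = 0.665676 + 0.075276 + 0.094464 + 0.011340 = 0.846756
Restricting to configurations with low oil pressure present: 0.094464 + 0.011340 = 0.105804.
So P(low oil pressure | ¬warning light) = 0.105804/0.846756 ≈ 0.1250.

Pr(low oil pressure | ¬warning light) ≈ 0.1250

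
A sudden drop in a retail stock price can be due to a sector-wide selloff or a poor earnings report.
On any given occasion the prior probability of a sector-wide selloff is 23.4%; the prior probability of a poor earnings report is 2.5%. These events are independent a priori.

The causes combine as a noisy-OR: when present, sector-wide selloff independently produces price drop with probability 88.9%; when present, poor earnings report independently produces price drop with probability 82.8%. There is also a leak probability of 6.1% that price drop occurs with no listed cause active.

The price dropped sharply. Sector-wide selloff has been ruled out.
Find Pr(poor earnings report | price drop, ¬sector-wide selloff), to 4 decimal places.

Under noisy-OR, P(price drop | causes) = 1 − (1−0.061)·∏(1−qᵢ) over the active causes.
P(price drop | ¬sector-wide selloff) = 0.061×0.975 + 0.838492×0.025 = 0.059475 + 0.020962 = 0.080437
Of this, 0.020962 comes from 0.838492×0.025 (the poor earnings report=true cases).
So P(poor earnings report | price drop, ¬sector-wide selloff) = 0.020962/0.080437 ≈ 0.2606.

Pr(poor earnings report | price drop, ¬sector-wide selloff) ≈ 0.2606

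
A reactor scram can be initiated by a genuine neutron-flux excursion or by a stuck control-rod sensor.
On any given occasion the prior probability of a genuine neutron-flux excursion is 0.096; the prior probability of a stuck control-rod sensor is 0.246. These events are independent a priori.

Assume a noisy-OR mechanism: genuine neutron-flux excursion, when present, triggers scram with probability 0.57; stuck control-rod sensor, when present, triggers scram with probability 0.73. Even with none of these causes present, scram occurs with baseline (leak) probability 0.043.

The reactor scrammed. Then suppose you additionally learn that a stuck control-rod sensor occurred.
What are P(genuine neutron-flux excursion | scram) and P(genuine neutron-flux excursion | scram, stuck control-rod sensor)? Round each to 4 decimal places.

Under noisy-OR, P(scram | causes) = 1 − (1−0.043)·∏(1−qᵢ) over the active causes.
By total probability over the 4 (genuine neutron-flux excursion, stuck control-rod sensor) configurations:
  P(scram) = 0.043×0.904×0.754 + 0.74161×0.904×0.246 + 0.58849×0.096×0.754 + 0.888892×0.096×0.246
        = 0.029309 + 0.164922 + 0.042597 + 0.020992 = 0.257820
Configurations with genuine neutron-flux excursion contribute 0.063589, so
  P(genuine neutron-flux excursion | scram) = 0.063589 / 0.257820 ≈ 0.2466

Now condition on the additional information:
Sum P(scram|·) weighted by the priors over both values of genuine neutron-flux excursion:
  P(scram | stuck control-rod sensor) = 0.74161·0.904 + 0.888892·0.096
        = 0.670415 + 0.085334 = 0.755749
Configurations with genuine neutron-flux excursion contribute 0.085334, so
  P(genuine neutron-flux excursion | scram, stuck control-rod sensor) = 0.085334 / 0.755749 ≈ 0.1129
— stuck control-rod sensor explains away the evidence for genuine neutron-flux excursion.

P(genuine neutron-flux excursion | scram) ≈ 0.2466; P(genuine neutron-flux excursion | scram, stuck control-rod sensor) ≈ 0.1129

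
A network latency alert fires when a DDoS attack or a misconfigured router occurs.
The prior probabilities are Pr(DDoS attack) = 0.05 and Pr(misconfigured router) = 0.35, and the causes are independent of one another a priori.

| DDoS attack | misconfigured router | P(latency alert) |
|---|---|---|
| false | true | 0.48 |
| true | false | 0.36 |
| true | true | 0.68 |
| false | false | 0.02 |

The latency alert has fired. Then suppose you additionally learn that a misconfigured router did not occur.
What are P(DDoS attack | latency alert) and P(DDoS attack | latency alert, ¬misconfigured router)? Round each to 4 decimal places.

P(DDoS attack | latency alert) ≈ 0.1207; P(DDoS attack | latency alert, ¬misconfigured router) ≈ 0.4865

For the numerator, keep only DDoS attack=true terms: 0.011700 + 0.011900 = 0.023600
Denominator P(latency alert): 0.02·0.95·0.65 + 0.48·0.95·0.35 + 0.36·0.05·0.65 + 0.68·0.05·0.35 = 0.195550
P(DDoS attack | latency alert) = 0.023600/0.195550 ≈ 0.1207

Now also conditioning on misconfigured router≠true:
P(latency alert | ¬misconfigured router) = 0.02×0.95 + 0.36×0.05 = 0.019000 + 0.018000 = 0.037000
Restricting to configurations with DDoS attack present: 0.36×0.05 = 0.018000.
Hence the posterior is 0.018000/0.037000 ≈ 0.4865.
With misconfigured router excluded, DDoS attack must carry more of the explanatory weight for the latency alert.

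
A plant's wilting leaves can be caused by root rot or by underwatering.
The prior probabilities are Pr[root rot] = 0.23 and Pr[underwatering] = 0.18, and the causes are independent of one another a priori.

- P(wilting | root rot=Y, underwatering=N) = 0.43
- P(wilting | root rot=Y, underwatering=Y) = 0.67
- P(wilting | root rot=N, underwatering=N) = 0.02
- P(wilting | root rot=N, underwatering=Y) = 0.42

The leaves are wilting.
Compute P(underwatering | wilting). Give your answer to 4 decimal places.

Weight on underwatering=true, given the evidence: 0.058212 + 0.027738 = 0.085950
Normalizer over all consistent configurations: 0.02×0.77×0.82 + 0.42×0.77×0.18 + 0.43×0.23×0.82 + 0.67×0.23×0.18 = 0.179676
Posterior = 0.085950 / 0.179676 ≈ 0.4784

P(underwatering | wilting) ≈ 0.4784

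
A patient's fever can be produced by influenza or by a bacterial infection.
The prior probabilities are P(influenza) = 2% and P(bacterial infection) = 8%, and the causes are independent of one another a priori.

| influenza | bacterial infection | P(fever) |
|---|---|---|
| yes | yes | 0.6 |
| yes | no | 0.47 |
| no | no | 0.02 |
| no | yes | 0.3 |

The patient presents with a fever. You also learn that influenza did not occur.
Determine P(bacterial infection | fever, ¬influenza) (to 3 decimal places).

By total probability over both values of bacterial infection:
  P(fever | ¬influenza) = 0.02·0.92 + 0.3·0.08
        = 0.018400 + 0.024000 = 0.042400
Keeping only the bacterial infection-present terms gives 0.024000, so
  P(bacterial infection | fever, ¬influenza) = 0.024000 / 0.042400 ≈ 0.566

P(bacterial infection | fever, ¬influenza) ≈ 0.566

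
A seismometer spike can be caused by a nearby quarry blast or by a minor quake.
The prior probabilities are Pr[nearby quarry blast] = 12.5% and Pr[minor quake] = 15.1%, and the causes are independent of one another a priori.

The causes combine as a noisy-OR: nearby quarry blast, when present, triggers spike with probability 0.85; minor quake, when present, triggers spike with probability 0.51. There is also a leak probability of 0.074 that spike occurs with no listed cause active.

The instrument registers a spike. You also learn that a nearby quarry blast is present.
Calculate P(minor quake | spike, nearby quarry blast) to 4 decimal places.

Under noisy-OR, P(spike | causes) = 1 − (1−0.074)·∏(1−qᵢ) over the active causes.
Enumerate both values of minor quake and weight by the priors:
  P(spike | nearby quarry blast) = 0.8611*0.849 + 0.931939*0.151
        = 0.731074 + 0.140723 = 0.871797
The terms with minor quake present sum to 0.140723, so
  P(minor quake | spike, nearby quarry blast) = 0.140723 / 0.871797 ≈ 0.1614

P(minor quake | spike, nearby quarry blast) ≈ 0.1614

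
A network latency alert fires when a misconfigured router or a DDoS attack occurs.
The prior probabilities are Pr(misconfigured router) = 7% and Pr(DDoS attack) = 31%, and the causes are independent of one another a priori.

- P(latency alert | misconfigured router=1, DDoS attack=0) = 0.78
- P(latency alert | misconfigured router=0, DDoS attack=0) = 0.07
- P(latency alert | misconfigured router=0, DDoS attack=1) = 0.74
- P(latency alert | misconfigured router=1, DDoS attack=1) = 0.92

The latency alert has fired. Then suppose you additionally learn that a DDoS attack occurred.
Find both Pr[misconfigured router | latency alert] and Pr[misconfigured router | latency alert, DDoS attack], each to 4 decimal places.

Sum P(latency alert|·) weighted by the priors over the 4 (misconfigured router, DDoS attack) configurations:
  P(latency alert) = 0.07·0.93·0.69 + 0.74·0.93·0.31 + 0.78·0.07·0.69 + 0.92·0.07·0.31
        = 0.044919 + 0.213342 + 0.037674 + 0.019964 = 0.315899
Configurations with misconfigured router contribute 0.057638, so
  P(misconfigured router | latency alert) = 0.057638 / 0.315899 ≈ 0.1825

With the extra evidence:
P(latency alert | DDoS attack) = 0.74*0.93 + 0.92*0.07 = 0.688200 + 0.064400 = 0.752600
Restricting to configurations with misconfigured router present: 0.92*0.07 = 0.064400.
P(misconfigured router | latency alert, DDoS attack) = 0.064400 / 0.752600 ≈ 0.0856
Conditioning on DDoS attack lowers the posterior on misconfigured router: the classic explaining-away effect in a common-effect structure.

Pr[misconfigured router | latency alert] ≈ 0.1825; Pr[misconfigured router | latency alert, DDoS attack] ≈ 0.0856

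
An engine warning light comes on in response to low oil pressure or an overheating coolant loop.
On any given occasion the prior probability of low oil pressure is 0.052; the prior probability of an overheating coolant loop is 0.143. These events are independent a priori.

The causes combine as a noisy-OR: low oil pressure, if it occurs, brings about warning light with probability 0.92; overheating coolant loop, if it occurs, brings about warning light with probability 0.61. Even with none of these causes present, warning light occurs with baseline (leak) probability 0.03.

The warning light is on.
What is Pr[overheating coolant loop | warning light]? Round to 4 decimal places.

Pr[overheating coolant loop | warning light] ≈ 0.5829

Under noisy-OR, P(warning light | causes) = 1 − (1−0.03)·∏(1−qᵢ) over the active causes.
P(warning light) = 0.03·0.948·0.857 + 0.6217·0.948·0.143 + 0.9224·0.052·0.857 + 0.969736·0.052·0.143 = 0.024373 + 0.084280 + 0.041106 + 0.007211 = 0.156970
The overheating coolant loop-present share is 0.084280 + 0.007211 = 0.091491.
So P(overheating coolant loop | warning light) = 0.091491/0.156970 ≈ 0.5829.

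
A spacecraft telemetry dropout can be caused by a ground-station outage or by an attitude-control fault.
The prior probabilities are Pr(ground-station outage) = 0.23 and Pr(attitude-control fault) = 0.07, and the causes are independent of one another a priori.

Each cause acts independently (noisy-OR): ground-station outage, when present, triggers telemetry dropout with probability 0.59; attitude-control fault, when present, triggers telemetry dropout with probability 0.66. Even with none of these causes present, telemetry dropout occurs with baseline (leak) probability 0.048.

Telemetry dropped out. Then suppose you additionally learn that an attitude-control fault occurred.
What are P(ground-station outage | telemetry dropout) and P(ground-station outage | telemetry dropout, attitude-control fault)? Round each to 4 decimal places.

P(ground-station outage | telemetry dropout) ≈ 0.6709; P(ground-station outage | telemetry dropout, attitude-control fault) ≈ 0.2770

Under noisy-OR, P(telemetry dropout | causes) = 1 − (1−0.048)·∏(1−qᵢ) over the active causes.
Enumerate the 4 (ground-station outage, attitude-control fault) configurations and weight by the priors:
  P(telemetry dropout) = 0.048·0.77·0.93 + 0.67632·0.77·0.07 + 0.60968·0.23·0.93 + 0.867291·0.23·0.07
        = 0.034373 + 0.036454 + 0.130411 + 0.013963 = 0.215201
The terms with ground-station outage present sum to 0.144374, so
  P(ground-station outage | telemetry dropout) = 0.144374 / 0.215201 ≈ 0.6709

Now also conditioning on attitude-control fault=true:
By total probability over both values of ground-station outage:
  P(telemetry dropout | attitude-control fault) = 0.67632*0.77 + 0.867291*0.23
        = 0.520766 + 0.199477 = 0.720243
The terms with ground-station outage present sum to 0.199477, so
  P(ground-station outage | telemetry dropout, attitude-control fault) = 0.199477 / 0.720243 ≈ 0.2770
— attitude-control fault explains away the evidence for ground-station outage.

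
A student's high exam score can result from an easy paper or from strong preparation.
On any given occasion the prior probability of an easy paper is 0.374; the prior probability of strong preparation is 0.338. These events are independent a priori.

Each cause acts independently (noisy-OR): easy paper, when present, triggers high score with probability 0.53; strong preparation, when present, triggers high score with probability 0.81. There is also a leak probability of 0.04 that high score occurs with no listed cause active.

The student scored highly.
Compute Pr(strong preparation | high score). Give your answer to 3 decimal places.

Under noisy-OR, P(high score | causes) = 1 − (1−0.04)·∏(1−qᵢ) over the active causes.
For the numerator, keep only strong preparation=true terms: 0.172994 + 0.115575 = 0.288569
Denominator P(high score): 0.04×0.626×0.662 + 0.8176×0.626×0.338 + 0.5488×0.374×0.662 + 0.914272×0.374×0.338 = 0.441021
Posterior = 0.288569 / 0.441021 ≈ 0.654

Pr(strong preparation | high score) ≈ 0.654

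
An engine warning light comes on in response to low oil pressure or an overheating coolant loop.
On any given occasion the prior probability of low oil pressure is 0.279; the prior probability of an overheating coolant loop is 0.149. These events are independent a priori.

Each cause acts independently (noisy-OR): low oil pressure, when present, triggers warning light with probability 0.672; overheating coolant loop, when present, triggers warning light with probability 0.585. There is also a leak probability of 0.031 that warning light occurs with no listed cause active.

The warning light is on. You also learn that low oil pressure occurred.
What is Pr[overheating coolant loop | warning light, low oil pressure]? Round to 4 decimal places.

Under noisy-OR, P(warning light | causes) = 1 − (1−0.031)·∏(1−qᵢ) over the active causes.
For the numerator, keep only overheating coolant loop=true terms: 0.8681·0.149 = 0.129347
Normalizer over all consistent configurations: 0.682168·0.851 + 0.8681·0.149 = 0.709872
P(overheating coolant loop | warning light, low oil pressure) = 0.129347/0.709872 ≈ 0.1822

Pr[overheating coolant loop | warning light, low oil pressure] ≈ 0.1822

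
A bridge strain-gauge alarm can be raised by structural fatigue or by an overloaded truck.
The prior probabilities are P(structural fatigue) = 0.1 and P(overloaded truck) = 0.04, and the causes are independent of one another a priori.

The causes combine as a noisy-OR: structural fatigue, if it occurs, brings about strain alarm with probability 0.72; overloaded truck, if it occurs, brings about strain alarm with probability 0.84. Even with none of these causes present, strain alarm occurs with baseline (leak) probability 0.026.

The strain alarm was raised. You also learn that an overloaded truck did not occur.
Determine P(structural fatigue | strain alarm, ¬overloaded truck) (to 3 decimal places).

P(structural fatigue | strain alarm, ¬overloaded truck) ≈ 0.757

Under noisy-OR, P(strain alarm | causes) = 1 − (1−0.026)·∏(1−qᵢ) over the active causes.
P(strain alarm | ¬overloaded truck) = 0.026*0.9 + 0.72728*0.1 = 0.023400 + 0.072728 = 0.096128
Of this, 0.072728 comes from 0.72728*0.1 (the structural fatigue=true cases).
Hence the posterior is 0.072728/0.096128 ≈ 0.757.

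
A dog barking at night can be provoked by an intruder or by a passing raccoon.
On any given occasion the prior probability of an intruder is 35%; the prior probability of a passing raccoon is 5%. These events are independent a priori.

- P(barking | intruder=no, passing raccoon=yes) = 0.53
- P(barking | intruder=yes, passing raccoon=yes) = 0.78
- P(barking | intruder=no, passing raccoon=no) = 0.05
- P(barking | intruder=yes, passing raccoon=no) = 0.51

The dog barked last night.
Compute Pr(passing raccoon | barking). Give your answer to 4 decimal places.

P(barking) = 0.05·0.65·0.95 + 0.53·0.65·0.05 + 0.51·0.35·0.95 + 0.78·0.35·0.05 = 0.030875 + 0.017225 + 0.169575 + 0.013650 = 0.231325
The passing raccoon-present share is 0.017225 + 0.013650 = 0.030875.
P(passing raccoon | barking) = 0.030875 / 0.231325 ≈ 0.1335

Pr(passing raccoon | barking) ≈ 0.1335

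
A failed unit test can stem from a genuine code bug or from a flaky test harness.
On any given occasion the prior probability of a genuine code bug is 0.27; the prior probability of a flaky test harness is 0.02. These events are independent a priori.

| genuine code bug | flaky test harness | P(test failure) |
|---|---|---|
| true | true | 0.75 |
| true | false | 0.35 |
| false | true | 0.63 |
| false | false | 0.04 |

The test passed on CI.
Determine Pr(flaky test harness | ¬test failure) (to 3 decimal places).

P(¬test failure) = 0.96×0.73×0.98 + 0.37×0.73×0.02 + 0.65×0.27×0.98 + 0.25×0.27×0.02 = 0.686784 + 0.005402 + 0.171990 + 0.001350 = 0.865526
Restricting to configurations with flaky test harness present: 0.005402 + 0.001350 = 0.006752.
So P(flaky test harness | ¬test failure) = 0.006752/0.865526 ≈ 0.008.

Pr(flaky test harness | ¬test failure) ≈ 0.008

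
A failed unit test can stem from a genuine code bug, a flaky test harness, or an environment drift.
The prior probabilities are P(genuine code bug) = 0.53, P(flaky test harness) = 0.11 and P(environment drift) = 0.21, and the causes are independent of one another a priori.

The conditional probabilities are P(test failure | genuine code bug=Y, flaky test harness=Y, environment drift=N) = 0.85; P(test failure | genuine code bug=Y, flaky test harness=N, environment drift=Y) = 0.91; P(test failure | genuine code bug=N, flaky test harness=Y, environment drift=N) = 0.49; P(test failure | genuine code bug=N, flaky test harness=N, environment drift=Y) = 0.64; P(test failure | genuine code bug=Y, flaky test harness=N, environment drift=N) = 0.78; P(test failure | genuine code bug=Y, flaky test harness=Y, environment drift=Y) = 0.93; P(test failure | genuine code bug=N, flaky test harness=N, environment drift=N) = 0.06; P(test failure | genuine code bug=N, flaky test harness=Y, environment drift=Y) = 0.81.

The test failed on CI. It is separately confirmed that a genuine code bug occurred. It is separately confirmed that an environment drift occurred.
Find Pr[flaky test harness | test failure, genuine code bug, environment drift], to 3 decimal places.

Pr[flaky test harness | test failure, genuine code bug, environment drift] ≈ 0.112

P(test failure | genuine code bug, environment drift) = 0.91×0.89 + 0.93×0.11 = 0.809900 + 0.102300 = 0.912200
The flaky test harness-present share is 0.93×0.11 = 0.102300.
So P(flaky test harness | test failure, genuine code bug, environment drift) = 0.102300/0.912200 ≈ 0.112.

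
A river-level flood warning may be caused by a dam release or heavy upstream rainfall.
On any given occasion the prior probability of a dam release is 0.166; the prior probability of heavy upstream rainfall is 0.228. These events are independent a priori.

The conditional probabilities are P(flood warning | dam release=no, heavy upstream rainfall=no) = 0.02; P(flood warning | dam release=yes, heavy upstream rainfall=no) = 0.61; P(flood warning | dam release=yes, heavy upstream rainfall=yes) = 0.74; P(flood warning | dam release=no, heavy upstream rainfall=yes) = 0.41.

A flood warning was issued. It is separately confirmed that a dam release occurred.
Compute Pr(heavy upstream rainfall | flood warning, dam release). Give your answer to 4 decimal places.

Pr(heavy upstream rainfall | flood warning, dam release) ≈ 0.2638

P(flood warning | dam release) = 0.61×0.772 + 0.74×0.228 = 0.470920 + 0.168720 = 0.639640
Of this, 0.168720 comes from 0.74×0.228 (the heavy upstream rainfall=true cases).
Hence the posterior is 0.168720/0.639640 ≈ 0.2638.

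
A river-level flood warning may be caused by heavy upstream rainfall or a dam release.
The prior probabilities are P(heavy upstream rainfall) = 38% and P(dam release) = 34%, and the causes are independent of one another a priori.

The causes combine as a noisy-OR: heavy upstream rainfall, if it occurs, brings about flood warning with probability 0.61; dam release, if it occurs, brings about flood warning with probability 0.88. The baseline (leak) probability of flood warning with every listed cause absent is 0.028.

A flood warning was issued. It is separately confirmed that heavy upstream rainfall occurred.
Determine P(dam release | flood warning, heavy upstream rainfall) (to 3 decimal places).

P(dam release | flood warning, heavy upstream rainfall) ≈ 0.442

Under noisy-OR, P(flood warning | causes) = 1 − (1−0.028)·∏(1−qᵢ) over the active causes.
By total probability over both values of dam release:
  P(flood warning | heavy upstream rainfall) = 0.62092*0.66 + 0.95451*0.34
        = 0.409807 + 0.324533 = 0.734340
The terms with dam release present sum to 0.324533, so
  P(dam release | flood warning, heavy upstream rainfall) = 0.324533 / 0.734340 ≈ 0.442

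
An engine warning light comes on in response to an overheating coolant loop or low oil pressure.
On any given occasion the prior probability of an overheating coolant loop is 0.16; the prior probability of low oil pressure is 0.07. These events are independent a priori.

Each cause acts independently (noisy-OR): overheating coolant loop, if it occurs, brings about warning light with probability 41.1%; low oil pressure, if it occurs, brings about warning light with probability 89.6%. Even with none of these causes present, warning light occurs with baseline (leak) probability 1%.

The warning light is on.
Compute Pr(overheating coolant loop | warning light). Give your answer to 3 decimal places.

Under noisy-OR, P(warning light | causes) = 1 − (1−0.01)·∏(1−qᵢ) over the active causes.
By total probability over the 4 (overheating coolant loop, low oil pressure) configurations:
  P(warning light) = 0.01×0.84×0.93 + 0.89704×0.84×0.07 + 0.41689×0.16×0.93 + 0.939357×0.16×0.07
        = 0.007812 + 0.052746 + 0.062033 + 0.010521 = 0.133112
Configurations with overheating coolant loop contribute 0.072554, so
  P(overheating coolant loop | warning light) = 0.072554 / 0.133112 ≈ 0.545

Pr(overheating coolant loop | warning light) ≈ 0.545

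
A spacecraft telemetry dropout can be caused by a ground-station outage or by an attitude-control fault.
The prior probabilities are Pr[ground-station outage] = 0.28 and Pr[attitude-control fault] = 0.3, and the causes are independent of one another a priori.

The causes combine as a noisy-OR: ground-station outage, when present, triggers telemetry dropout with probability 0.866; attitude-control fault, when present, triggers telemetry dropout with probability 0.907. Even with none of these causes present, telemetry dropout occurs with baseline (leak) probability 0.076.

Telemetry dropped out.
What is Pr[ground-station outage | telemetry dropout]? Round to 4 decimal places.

Pr[ground-station outage | telemetry dropout] ≈ 0.5194

Under noisy-OR, P(telemetry dropout | causes) = 1 − (1−0.076)·∏(1−qᵢ) over the active causes.
Weight on ground-station outage=true, given the evidence: 0.171732 + 0.083033 = 0.254765
The normalizing constant is 0.076·0.72·0.7 + 0.914068·0.72·0.3 + 0.876184·0.28·0.7 + 0.988485·0.28·0.3 = 0.490508
Posterior = 0.254765 / 0.490508 ≈ 0.5194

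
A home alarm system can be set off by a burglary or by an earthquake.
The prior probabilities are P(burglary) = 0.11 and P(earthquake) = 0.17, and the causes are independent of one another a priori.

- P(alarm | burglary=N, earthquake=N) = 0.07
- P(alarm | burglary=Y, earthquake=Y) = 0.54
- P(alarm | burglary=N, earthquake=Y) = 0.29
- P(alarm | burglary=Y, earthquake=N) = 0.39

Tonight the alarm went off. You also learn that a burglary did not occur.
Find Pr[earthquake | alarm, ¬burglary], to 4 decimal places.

Pr[earthquake | alarm, ¬burglary] ≈ 0.4590

P(alarm | ¬burglary) = 0.07*0.83 + 0.29*0.17 = 0.058100 + 0.049300 = 0.107400
Restricting to configurations with earthquake present: 0.29*0.17 = 0.049300.
P(earthquake | alarm, ¬burglary) = 0.049300 / 0.107400 ≈ 0.4590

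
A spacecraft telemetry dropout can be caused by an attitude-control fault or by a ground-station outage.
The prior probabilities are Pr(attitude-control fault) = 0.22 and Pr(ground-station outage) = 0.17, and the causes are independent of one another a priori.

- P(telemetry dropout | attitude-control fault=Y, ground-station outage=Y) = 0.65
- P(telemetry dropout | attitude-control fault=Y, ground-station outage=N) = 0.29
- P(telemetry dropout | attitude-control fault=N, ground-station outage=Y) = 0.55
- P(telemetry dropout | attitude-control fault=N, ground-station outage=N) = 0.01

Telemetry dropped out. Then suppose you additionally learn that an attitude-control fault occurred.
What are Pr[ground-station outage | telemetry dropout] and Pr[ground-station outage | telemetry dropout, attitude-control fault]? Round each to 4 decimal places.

Pr[ground-station outage | telemetry dropout] ≈ 0.6207; Pr[ground-station outage | telemetry dropout, attitude-control fault] ≈ 0.3146

For the numerator, keep only ground-station outage=true terms: 0.072930 + 0.024310 = 0.097240
Normalizer over all consistent configurations: 0.01×0.78×0.83 + 0.55×0.78×0.17 + 0.29×0.22×0.83 + 0.65×0.22×0.17 = 0.156668
P(ground-station outage | telemetry dropout) = 0.097240/0.156668 ≈ 0.6207

Now also conditioning on attitude-control fault=true:
P(telemetry dropout | attitude-control fault) = 0.29*0.83 + 0.65*0.17 = 0.240700 + 0.110500 = 0.351200
The ground-station outage-present share is 0.65*0.17 = 0.110500.
Hence the posterior is 0.110500/0.351200 ≈ 0.3146.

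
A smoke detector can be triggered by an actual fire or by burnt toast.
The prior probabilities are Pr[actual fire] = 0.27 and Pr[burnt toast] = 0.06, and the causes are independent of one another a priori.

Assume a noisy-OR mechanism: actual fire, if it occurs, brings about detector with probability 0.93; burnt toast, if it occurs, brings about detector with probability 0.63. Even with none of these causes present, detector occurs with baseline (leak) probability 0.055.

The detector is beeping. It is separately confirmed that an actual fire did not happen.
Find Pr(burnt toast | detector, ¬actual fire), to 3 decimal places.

Pr(burnt toast | detector, ¬actual fire) ≈ 0.430

Under noisy-OR, P(detector | causes) = 1 − (1−0.055)·∏(1−qᵢ) over the active causes.
By total probability over both values of burnt toast:
  P(detector | ¬actual fire) = 0.055·0.94 + 0.65035·0.06
        = 0.051700 + 0.039021 = 0.090721
Keeping only the burnt toast-present terms gives 0.039021, so
  P(burnt toast | detector, ¬actual fire) = 0.039021 / 0.090721 ≈ 0.430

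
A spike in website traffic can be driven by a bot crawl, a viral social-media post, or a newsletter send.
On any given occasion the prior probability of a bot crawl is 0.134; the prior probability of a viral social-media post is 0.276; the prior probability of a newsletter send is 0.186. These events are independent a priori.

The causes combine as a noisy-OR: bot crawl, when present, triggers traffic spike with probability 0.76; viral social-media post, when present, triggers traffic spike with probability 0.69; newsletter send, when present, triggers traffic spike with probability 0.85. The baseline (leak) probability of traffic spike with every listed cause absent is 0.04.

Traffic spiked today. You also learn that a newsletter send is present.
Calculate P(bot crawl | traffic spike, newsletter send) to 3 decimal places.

Under noisy-OR, P(traffic spike | causes) = 1 − (1−0.04)·∏(1−qᵢ) over the active causes.
Weight on bot crawl=true, given the evidence: 0.093663 + 0.036588 = 0.130251
Normalizer over all consistent configurations: 0.856·0.866·0.724 + 0.95536·0.866·0.276 + 0.96544·0.134·0.724 + 0.989286·0.134·0.276 = 0.895295
Posterior = 0.130251 / 0.895295 ≈ 0.145

P(bot crawl | traffic spike, newsletter send) ≈ 0.145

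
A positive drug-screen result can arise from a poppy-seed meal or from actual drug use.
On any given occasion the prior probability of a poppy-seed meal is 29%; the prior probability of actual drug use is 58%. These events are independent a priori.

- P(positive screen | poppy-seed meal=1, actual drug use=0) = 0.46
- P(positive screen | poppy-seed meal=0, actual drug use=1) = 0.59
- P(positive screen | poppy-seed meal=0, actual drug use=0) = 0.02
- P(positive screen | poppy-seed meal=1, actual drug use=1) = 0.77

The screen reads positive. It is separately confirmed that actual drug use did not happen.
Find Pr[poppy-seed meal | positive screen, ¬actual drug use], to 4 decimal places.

Pr[poppy-seed meal | positive screen, ¬actual drug use] ≈ 0.9038

For the numerator, keep only poppy-seed meal=true terms: 0.46*0.29 = 0.133400
Normalizer over all consistent configurations: 0.02*0.71 + 0.46*0.29 = 0.147600
P(poppy-seed meal | positive screen, ¬actual drug use) = 0.133400/0.147600 ≈ 0.9038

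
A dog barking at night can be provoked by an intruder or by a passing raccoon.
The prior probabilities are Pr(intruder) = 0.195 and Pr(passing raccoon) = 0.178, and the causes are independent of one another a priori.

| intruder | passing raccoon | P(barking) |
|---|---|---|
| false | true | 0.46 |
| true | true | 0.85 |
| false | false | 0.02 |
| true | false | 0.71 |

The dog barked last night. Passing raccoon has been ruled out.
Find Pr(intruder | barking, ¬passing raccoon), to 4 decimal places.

By total probability over both values of intruder:
  P(barking | ¬passing raccoon) = 0.02*0.805 + 0.71*0.195
        = 0.016100 + 0.138450 = 0.154550
Keeping only the intruder-present terms gives 0.138450, so
  P(intruder | barking, ¬passing raccoon) = 0.138450 / 0.154550 ≈ 0.8958

Pr(intruder | barking, ¬passing raccoon) ≈ 0.8958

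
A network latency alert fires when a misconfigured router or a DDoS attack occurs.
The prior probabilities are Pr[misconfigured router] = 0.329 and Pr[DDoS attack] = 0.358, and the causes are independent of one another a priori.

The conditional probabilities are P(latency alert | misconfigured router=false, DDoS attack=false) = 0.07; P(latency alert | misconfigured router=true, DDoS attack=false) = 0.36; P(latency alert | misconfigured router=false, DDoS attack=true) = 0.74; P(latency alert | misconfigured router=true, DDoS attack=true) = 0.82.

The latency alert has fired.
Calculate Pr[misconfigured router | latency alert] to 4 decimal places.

Pr[misconfigured router | latency alert] ≈ 0.4536

Enumerate the 4 (misconfigured router, DDoS attack) configurations and weight by the priors:
  P(latency alert) = 0.07·0.671·0.642 + 0.74·0.671·0.358 + 0.36·0.329·0.642 + 0.82·0.329·0.358
        = 0.030155 + 0.177761 + 0.076038 + 0.096581 = 0.380535
Configurations with misconfigured router contribute 0.172619, so
  P(misconfigured router | latency alert) = 0.172619 / 0.380535 ≈ 0.4536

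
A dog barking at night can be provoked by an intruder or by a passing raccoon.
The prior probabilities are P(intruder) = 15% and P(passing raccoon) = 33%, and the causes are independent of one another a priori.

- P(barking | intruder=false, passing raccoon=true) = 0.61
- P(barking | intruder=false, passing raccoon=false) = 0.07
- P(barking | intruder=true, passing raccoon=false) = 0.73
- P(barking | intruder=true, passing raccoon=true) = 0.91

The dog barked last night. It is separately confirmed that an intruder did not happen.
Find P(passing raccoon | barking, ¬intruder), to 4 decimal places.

P(passing raccoon | barking, ¬intruder) ≈ 0.8110

Enumerate both values of passing raccoon and weight by the priors:
  P(barking | ¬intruder) = 0.07·0.67 + 0.61·0.33
        = 0.046900 + 0.201300 = 0.248200
The terms with passing raccoon present sum to 0.201300, so
  P(passing raccoon | barking, ¬intruder) = 0.201300 / 0.248200 ≈ 0.8110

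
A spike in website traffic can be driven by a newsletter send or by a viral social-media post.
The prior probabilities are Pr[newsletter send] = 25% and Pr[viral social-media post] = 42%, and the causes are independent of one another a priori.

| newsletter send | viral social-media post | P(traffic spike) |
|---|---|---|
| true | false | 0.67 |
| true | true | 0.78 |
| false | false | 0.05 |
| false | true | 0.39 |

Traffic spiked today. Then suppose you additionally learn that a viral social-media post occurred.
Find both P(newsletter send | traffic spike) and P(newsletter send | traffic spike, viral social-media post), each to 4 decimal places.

Enumerate the 4 (newsletter send, viral social-media post) configurations and weight by the priors:
  P(traffic spike) = 0.05*0.75*0.58 + 0.39*0.75*0.42 + 0.67*0.25*0.58 + 0.78*0.25*0.42
        = 0.021750 + 0.122850 + 0.097150 + 0.081900 = 0.323650
Configurations with newsletter send contribute 0.179050, so
  P(newsletter send | traffic spike) = 0.179050 / 0.323650 ≈ 0.5532

With the extra evidence:
P(traffic spike | viral social-media post) = 0.39×0.75 + 0.78×0.25 = 0.292500 + 0.195000 = 0.487500
The newsletter send-present share is 0.78×0.25 = 0.195000.
Hence the posterior is 0.195000/0.487500 ≈ 0.4000.

P(newsletter send | traffic spike) ≈ 0.5532; P(newsletter send | traffic spike, viral social-media post) ≈ 0.4000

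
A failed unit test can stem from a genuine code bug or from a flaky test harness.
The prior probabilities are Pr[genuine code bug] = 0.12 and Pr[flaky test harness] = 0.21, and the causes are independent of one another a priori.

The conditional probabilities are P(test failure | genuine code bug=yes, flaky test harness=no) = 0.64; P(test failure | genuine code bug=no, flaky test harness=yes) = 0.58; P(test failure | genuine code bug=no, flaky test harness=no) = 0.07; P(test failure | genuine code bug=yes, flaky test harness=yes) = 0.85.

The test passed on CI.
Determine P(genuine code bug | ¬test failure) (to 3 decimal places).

Weight on genuine code bug=true, given the evidence: 0.034128 + 0.003780 = 0.037908
The normalizing constant is 0.93·0.88·0.79 + 0.42·0.88·0.21 + 0.36·0.12·0.79 + 0.15·0.12·0.21 = 0.762060
P(genuine code bug | ¬test failure) = 0.037908/0.762060 ≈ 0.050

P(genuine code bug | ¬test failure) ≈ 0.050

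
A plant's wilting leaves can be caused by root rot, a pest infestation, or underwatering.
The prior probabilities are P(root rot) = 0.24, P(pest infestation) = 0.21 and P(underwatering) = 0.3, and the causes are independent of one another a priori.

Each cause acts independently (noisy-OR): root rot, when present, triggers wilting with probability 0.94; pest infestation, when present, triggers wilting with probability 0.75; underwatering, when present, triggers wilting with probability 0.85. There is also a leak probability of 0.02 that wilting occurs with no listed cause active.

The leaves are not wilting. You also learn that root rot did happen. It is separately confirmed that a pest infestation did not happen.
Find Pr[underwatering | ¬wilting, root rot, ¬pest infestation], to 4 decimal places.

Pr[underwatering | ¬wilting, root rot, ¬pest infestation] ≈ 0.0604

Under noisy-OR, P(wilting | causes) = 1 − (1−0.02)·∏(1−qᵢ) over the active causes.
By total probability over both values of underwatering:
  P(¬wilting | root rot, ¬pest infestation) = 0.0588·0.7 + 0.00882·0.3
        = 0.041160 + 0.002646 = 0.043806
Configurations with underwatering contribute 0.002646, so
  P(underwatering | ¬wilting, root rot, ¬pest infestation) = 0.002646 / 0.043806 ≈ 0.0604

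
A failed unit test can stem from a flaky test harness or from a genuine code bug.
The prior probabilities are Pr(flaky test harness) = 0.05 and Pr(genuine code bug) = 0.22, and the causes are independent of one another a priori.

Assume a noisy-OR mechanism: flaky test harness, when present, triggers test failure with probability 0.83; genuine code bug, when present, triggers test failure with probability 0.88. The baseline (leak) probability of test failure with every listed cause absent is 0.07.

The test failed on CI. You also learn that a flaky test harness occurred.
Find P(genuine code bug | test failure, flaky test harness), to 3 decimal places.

Under noisy-OR, P(test failure | causes) = 1 − (1−0.07)·∏(1−qᵢ) over the active causes.
P(test failure | flaky test harness) = 0.8419×0.78 + 0.981028×0.22 = 0.656682 + 0.215826 = 0.872508
Of this, 0.215826 comes from 0.981028×0.22 (the genuine code bug=true cases).
P(genuine code bug | test failure, flaky test harness) = 0.215826 / 0.872508 ≈ 0.247

P(genuine code bug | test failure, flaky test harness) ≈ 0.247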